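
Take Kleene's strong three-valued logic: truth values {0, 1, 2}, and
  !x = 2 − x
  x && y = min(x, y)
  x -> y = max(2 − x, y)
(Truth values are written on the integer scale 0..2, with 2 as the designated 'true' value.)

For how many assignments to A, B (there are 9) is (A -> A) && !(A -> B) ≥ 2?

1

A = 0, B = 0 ↦ 0  <
A = 0, B = 1 ↦ 0  <
A = 0, B = 2 ↦ 0  <
A = 1, B = 0 ↦ 1  <
A = 1, B = 1 ↦ 1  <
A = 1, B = 2 ↦ 0  <
A = 2, B = 0 ↦ 2  ≥
A = 2, B = 1 ↦ 1  <
A = 2, B = 2 ↦ 0  <
So 1 of the 9 assignments meets the threshold.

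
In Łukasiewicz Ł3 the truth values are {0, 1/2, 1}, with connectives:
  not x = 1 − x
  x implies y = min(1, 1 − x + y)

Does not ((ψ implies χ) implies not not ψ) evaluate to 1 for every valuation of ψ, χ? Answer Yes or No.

Counterexample: take ψ = 1/2, χ = 0.
ψ implies χ = 1/2 implies 0 = 1/2
not ψ = not 1/2 = 1/2
not not ψ = not 1/2 = 1/2
(ψ implies χ) implies not not ψ = 1/2 implies 1/2 = 1
not ((ψ implies χ) implies not not ψ) = not 1 = 0
This gives 0 ≠ 1.

No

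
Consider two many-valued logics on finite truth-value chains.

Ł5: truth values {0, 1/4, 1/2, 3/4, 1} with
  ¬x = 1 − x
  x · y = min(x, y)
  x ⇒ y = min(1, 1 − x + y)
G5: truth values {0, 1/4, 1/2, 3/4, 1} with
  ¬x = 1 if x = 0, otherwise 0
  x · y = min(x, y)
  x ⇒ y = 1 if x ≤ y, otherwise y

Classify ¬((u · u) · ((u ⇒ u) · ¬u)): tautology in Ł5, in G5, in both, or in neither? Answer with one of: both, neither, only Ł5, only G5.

In Ł5: at u = 1/4 the value is 3/4 — not a tautology.
In G5: every assignment gives 1 — tautology.

only G5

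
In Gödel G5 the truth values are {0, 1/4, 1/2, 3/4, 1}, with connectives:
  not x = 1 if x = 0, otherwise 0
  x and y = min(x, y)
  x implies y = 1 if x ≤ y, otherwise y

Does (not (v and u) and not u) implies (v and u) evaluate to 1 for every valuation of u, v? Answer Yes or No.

Counterexample: take u = 0, v = 0.
v and u = 0 and 0 = 0
not (v and u) = not 0 = 1
not u = not 0 = 1
not (v and u) and not u = 1 and 1 = 1
v and u = 0 and 0 = 0
(not (v and u) and not u) implies (v and u) = 1 implies 0 = 0
This gives 0 ≠ 1.

No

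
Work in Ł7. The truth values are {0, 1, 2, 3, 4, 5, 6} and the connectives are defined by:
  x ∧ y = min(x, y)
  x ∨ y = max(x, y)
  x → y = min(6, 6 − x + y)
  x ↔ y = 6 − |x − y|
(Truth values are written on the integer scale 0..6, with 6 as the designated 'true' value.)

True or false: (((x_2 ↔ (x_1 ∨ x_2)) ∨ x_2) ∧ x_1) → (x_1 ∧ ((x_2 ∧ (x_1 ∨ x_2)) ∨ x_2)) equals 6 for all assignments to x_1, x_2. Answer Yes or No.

No

Counterexample: take x_1 = 1, x_2 = 0.
x_1 ∨ x_2 = 1 ∨ 0 = 1
x_2 ↔ (x_1 ∨ x_2) = 0 ↔ 1 = 5
(x_2 ↔ (x_1 ∨ x_2)) ∨ x_2 = 5 ∨ 0 = 5
((x_2 ↔ (x_1 ∨ x_2)) ∨ x_2) ∧ x_1 = 5 ∧ 1 = 1
x_1 ∨ x_2 = 1 ∨ 0 = 1
x_2 ∧ (x_1 ∨ x_2) = 0 ∧ 1 = 0
(x_2 ∧ (x_1 ∨ x_2)) ∨ x_2 = 0 ∨ 0 = 0
x_1 ∧ ((x_2 ∧ (x_1 ∨ x_2)) ∨ x_2) = 1 ∧ 0 = 0
(((x_2 ↔ (x_1 ∨ x_2)) ∨ x_2) ∧ x_1) → (x_1 ∧ ((x_2 ∧ (x_1 ∨ x_2)) ∨ x_2)) = 1 → 0 = 5
This gives 5 ≠ 6.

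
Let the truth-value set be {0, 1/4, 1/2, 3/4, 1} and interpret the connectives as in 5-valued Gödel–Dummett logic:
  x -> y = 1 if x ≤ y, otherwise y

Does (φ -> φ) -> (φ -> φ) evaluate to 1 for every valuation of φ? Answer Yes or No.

Yes

φ = 0 ↦ 1
φ = 1/4 ↦ 1
φ = 1/2 ↦ 1
φ = 3/4 ↦ 1
φ = 1 ↦ 1
Every assignment gives a value ≥ 1.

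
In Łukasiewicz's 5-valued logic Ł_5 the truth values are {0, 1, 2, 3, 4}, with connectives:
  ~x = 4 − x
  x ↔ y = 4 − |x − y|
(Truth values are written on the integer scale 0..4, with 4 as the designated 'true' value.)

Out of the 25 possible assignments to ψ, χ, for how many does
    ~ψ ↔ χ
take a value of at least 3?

13

value 4: 5 assignments (counts)
value 3: 8 assignments (counts)
value 2: 6 assignments
value 1: 4 assignments
value 0: 2 assignments
So 13 of the 25 assignments meet the threshold.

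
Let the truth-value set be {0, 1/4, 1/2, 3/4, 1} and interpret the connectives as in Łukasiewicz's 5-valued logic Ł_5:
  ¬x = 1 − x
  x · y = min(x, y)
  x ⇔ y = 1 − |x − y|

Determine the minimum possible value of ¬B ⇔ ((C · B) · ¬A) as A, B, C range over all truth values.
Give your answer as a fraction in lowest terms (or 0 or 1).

0

Take A = 0, B = 0, C = 0:
¬B = ¬0 = 1
C · B = 0 · 0 = 0
¬A = ¬0 = 1
(C · B) · ¬A = 0 · 1 = 0
¬B ⇔ ((C · B) · ¬A) = 1 ⇔ 0 = 0
No assignment yields a value below 0, so this is the minimum.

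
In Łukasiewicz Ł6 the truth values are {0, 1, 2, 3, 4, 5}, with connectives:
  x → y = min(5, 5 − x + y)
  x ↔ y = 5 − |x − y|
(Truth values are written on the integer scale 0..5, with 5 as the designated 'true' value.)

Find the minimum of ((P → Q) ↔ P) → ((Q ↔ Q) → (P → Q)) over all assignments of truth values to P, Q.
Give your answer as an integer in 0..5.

3

Take P = 3, Q = 0:
P → Q = 3 → 0 = 2
(P → Q) ↔ P = 2 ↔ 3 = 4
Q ↔ Q = 0 ↔ 0 = 5
P → Q = 3 → 0 = 2
(Q ↔ Q) → (P → Q) = 5 → 2 = 2
((P → Q) ↔ P) → ((Q ↔ Q) → (P → Q)) = 4 → 2 = 3
No assignment yields a value below 3, so this is the minimum.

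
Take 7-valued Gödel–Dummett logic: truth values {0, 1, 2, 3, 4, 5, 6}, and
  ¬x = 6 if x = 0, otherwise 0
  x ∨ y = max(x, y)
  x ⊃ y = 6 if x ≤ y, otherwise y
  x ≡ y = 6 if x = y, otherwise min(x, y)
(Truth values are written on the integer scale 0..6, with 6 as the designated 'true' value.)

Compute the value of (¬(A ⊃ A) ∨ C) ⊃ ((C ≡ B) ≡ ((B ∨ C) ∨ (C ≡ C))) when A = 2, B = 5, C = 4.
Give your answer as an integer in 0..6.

A ⊃ A = 2 ⊃ 2 = 6
¬(A ⊃ A) = ¬6 = 0
¬(A ⊃ A) ∨ C = 0 ∨ 4 = 4
C ≡ B = 4 ≡ 5 = 4
B ∨ C = 5 ∨ 4 = 5
C ≡ C = 4 ≡ 4 = 6
(B ∨ C) ∨ (C ≡ C) = 5 ∨ 6 = 6
(C ≡ B) ≡ ((B ∨ C) ∨ (C ≡ C)) = 4 ≡ 6 = 4
(¬(A ⊃ A) ∨ C) ⊃ ((C ≡ B) ≡ ((B ∨ C) ∨ (C ≡ C))) = 4 ⊃ 4 = 6

6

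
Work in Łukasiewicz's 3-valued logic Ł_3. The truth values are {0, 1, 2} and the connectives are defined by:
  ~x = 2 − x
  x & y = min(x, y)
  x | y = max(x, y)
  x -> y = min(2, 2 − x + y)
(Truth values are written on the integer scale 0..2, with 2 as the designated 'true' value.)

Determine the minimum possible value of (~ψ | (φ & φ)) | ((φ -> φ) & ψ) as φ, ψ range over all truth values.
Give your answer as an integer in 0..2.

1

Take φ = 0, ψ = 1:
~ψ = ~1 = 1
φ & φ = 0 & 0 = 0
~ψ | (φ & φ) = 1 | 0 = 1
φ -> φ = 0 -> 0 = 2
(φ -> φ) & ψ = 2 & 1 = 1
(~ψ | (φ & φ)) | ((φ -> φ) & ψ) = 1 | 1 = 1
No assignment yields a value below 1, so this is the minimum.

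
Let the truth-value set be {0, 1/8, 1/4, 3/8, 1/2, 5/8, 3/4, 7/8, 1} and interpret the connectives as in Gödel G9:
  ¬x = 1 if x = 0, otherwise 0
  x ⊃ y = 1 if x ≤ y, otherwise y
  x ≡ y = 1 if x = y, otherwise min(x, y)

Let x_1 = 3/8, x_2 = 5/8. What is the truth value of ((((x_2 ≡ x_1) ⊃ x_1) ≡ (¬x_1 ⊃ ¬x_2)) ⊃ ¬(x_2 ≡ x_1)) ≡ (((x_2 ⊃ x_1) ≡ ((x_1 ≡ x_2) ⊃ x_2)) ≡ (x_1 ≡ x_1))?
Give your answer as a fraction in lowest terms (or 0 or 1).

0

x_2 ≡ x_1 = 5/8 ≡ 3/8 = 3/8
(x_2 ≡ x_1) ⊃ x_1 = 3/8 ⊃ 3/8 = 1
¬x_1 = ¬3/8 = 0
¬x_2 = ¬5/8 = 0
¬x_1 ⊃ ¬x_2 = 0 ⊃ 0 = 1
((x_2 ≡ x_1) ⊃ x_1) ≡ (¬x_1 ⊃ ¬x_2) = 1 ≡ 1 = 1
x_2 ≡ x_1 = 5/8 ≡ 3/8 = 3/8
¬(x_2 ≡ x_1) = ¬3/8 = 0
(((x_2 ≡ x_1) ⊃ x_1) ≡ (¬x_1 ⊃ ¬x_2)) ⊃ ¬(x_2 ≡ x_1) = 1 ⊃ 0 = 0
x_2 ⊃ x_1 = 5/8 ⊃ 3/8 = 3/8
x_1 ≡ x_2 = 3/8 ≡ 5/8 = 3/8
(x_1 ≡ x_2) ⊃ x_2 = 3/8 ⊃ 5/8 = 1
(x_2 ⊃ x_1) ≡ ((x_1 ≡ x_2) ⊃ x_2) = 3/8 ≡ 1 = 3/8
x_1 ≡ x_1 = 3/8 ≡ 3/8 = 1
((x_2 ⊃ x_1) ≡ ((x_1 ≡ x_2) ⊃ x_2)) ≡ (x_1 ≡ x_1) = 3/8 ≡ 1 = 3/8
((((x_2 ≡ x_1) ⊃ x_1) ≡ (¬x_1 ⊃ ¬x_2)) ⊃ ¬(x_2 ≡ x_1)) ≡ (((x_2 ⊃ x_1) ≡ ((x_1 ≡ x_2) ⊃ x_2)) ≡ (x_1 ≡ x_1)) = 0 ≡ 3/8 = 0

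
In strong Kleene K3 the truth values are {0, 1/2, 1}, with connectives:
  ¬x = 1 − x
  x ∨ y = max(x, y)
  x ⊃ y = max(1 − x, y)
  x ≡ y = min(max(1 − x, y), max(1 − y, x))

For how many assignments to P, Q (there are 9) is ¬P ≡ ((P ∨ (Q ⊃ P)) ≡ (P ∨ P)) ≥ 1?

P = 0, Q = 0 ↦ 0  <
P = 0, Q = 1/2 ↦ 1/2  <
P = 0, Q = 1 ↦ 1  ≥
P = 1/2, Q = 0 ↦ 1/2  <
P = 1/2, Q = 1/2 ↦ 1/2  <
P = 1/2, Q = 1 ↦ 1/2  <
P = 1, Q = 0 ↦ 0  <
P = 1, Q = 1/2 ↦ 0  <
P = 1, Q = 1 ↦ 0  <
So 1 of the 9 assignments meets the threshold.

1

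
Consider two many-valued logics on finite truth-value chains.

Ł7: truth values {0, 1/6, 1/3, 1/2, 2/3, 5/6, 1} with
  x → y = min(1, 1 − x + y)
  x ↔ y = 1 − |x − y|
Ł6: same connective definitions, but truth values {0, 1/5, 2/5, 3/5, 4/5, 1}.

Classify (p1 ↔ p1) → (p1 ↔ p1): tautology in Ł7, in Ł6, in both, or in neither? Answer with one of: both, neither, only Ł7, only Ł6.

both

In Ł7: every assignment gives 1 — tautology.
In Ł6: every assignment gives 1 — tautology.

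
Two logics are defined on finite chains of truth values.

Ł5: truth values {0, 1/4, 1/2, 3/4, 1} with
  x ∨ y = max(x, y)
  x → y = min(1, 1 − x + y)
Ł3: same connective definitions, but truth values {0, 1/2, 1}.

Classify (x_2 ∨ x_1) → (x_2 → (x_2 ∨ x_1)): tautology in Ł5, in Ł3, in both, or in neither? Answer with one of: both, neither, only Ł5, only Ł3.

both

In Ł5: every assignment gives 1 — tautology.
In Ł3: every assignment gives 1 — tautology.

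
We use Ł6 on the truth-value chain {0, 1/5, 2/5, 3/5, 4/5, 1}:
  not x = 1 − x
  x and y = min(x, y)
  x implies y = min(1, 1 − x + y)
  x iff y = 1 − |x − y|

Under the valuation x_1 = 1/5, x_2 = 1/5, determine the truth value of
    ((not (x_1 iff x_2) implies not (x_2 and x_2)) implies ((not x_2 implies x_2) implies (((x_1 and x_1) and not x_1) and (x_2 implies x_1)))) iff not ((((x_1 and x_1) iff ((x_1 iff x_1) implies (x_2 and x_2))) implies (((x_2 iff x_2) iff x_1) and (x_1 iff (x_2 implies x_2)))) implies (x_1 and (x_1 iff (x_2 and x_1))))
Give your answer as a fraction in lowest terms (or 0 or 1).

x_1 iff x_2 = 1/5 iff 1/5 = 1
not (x_1 iff x_2) = not 1 = 0
x_2 and x_2 = 1/5 and 1/5 = 1/5
not (x_2 and x_2) = not 1/5 = 4/5
not (x_1 iff x_2) implies not (x_2 and x_2) = 0 implies 4/5 = 1
not x_2 = not 1/5 = 4/5
not x_2 implies x_2 = 4/5 implies 1/5 = 2/5
x_1 and x_1 = 1/5 and 1/5 = 1/5
not x_1 = not 1/5 = 4/5
(x_1 and x_1) and not x_1 = 1/5 and 4/5 = 1/5
x_2 implies x_1 = 1/5 implies 1/5 = 1
((x_1 and x_1) and not x_1) and (x_2 implies x_1) = 1/5 and 1 = 1/5
(not x_2 implies x_2) implies (((x_1 and x_1) and not x_1) and (x_2 implies x_1)) = 2/5 implies 1/5 = 4/5
(not (x_1 iff x_2) implies not (x_2 and x_2)) implies ((not x_2 implies x_2) implies (((x_1 and x_1) and not x_1) and (x_2 implies x_1))) = 1 implies 4/5 = 4/5
x_1 and x_1 = 1/5 and 1/5 = 1/5
x_1 iff x_1 = 1/5 iff 1/5 = 1
x_2 and x_2 = 1/5 and 1/5 = 1/5
(x_1 iff x_1) implies (x_2 and x_2) = 1 implies 1/5 = 1/5
(x_1 and x_1) iff ((x_1 iff x_1) implies (x_2 and x_2)) = 1/5 iff 1/5 = 1
x_2 iff x_2 = 1/5 iff 1/5 = 1
(x_2 iff x_2) iff x_1 = 1 iff 1/5 = 1/5
x_2 implies x_2 = 1/5 implies 1/5 = 1
x_1 iff (x_2 implies x_2) = 1/5 iff 1 = 1/5
((x_2 iff x_2) iff x_1) and (x_1 iff (x_2 implies x_2)) = 1/5 and 1/5 = 1/5
((x_1 and x_1) iff ((x_1 iff x_1) implies (x_2 and x_2))) implies (((x_2 iff x_2) iff x_1) and (x_1 iff (x_2 implies x_2))) = 1 implies 1/5 = 1/5
x_2 and x_1 = 1/5 and 1/5 = 1/5
x_1 iff (x_2 and x_1) = 1/5 iff 1/5 = 1
x_1 and (x_1 iff (x_2 and x_1)) = 1/5 and 1 = 1/5
(((x_1 and x_1) iff ((x_1 iff x_1) implies (x_2 and x_2))) implies (((x_2 iff x_2) iff x_1) and (x_1 iff (x_2 implies x_2)))) implies (x_1 and (x_1 iff (x_2 and x_1))) = 1/5 implies 1/5 = 1
not ((((x_1 and x_1) iff ((x_1 iff x_1) implies (x_2 and x_2))) implies (((x_2 iff x_2) iff x_1) and (x_1 iff (x_2 implies x_2)))) implies (x_1 and (x_1 iff (x_2 and x_1)))) = not 1 = 0
((not (x_1 iff x_2) implies not (x_2 and x_2)) implies ((not x_2 implies x_2) implies (((x_1 and x_1) and not x_1) and (x_2 implies x_1)))) iff not ((((x_1 and x_1) iff ((x_1 iff x_1) implies (x_2 and x_2))) implies (((x_2 iff x_2) iff x_1) and (x_1 iff (x_2 implies x_2)))) implies (x_1 and (x_1 iff (x_2 and x_1)))) = 4/5 iff 0 = 1/5

1/5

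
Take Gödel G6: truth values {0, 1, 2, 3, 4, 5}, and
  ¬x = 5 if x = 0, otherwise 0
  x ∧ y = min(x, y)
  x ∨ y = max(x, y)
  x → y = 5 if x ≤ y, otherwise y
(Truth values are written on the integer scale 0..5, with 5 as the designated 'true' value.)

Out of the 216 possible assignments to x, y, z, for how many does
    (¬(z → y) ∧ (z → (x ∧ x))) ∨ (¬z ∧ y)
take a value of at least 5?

21

value 5: 21 assignments (counts)
value 4: 7 assignments
value 3: 8 assignments
value 2: 9 assignments
value 1: 10 assignments
value 0: 161 assignments
So 21 of the 216 assignments meet the threshold.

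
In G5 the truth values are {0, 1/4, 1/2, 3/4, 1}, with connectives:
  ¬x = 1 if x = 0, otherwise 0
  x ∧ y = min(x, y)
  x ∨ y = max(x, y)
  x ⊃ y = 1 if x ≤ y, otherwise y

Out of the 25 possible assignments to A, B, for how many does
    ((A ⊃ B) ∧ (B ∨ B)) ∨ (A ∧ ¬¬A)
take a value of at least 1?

9

value 1: 9 assignments (counts)
value 3/4: 7 assignments
value 1/2: 5 assignments
value 1/4: 3 assignments
value 0: 1 assignment
So 9 of the 25 assignments meet the threshold.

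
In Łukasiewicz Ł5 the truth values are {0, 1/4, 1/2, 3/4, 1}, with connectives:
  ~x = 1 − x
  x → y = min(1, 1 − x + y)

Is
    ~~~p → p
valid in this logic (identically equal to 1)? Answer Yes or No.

Counterexample: take p = 0.
~p = ~0 = 1
~~p = ~1 = 0
~~~p = ~0 = 1
~~~p → p = 1 → 0 = 0
This gives 0 ≠ 1.

No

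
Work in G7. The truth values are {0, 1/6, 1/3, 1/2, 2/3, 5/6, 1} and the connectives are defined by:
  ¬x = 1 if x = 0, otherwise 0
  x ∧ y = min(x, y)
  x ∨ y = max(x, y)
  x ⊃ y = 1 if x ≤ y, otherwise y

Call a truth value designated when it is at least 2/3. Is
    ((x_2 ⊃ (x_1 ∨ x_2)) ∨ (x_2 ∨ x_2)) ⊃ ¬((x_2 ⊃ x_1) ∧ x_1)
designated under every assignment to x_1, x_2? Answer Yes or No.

Counterexample: take x_1 = 1/6, x_2 = 0.
x_1 ∨ x_2 = 1/6 ∨ 0 = 1/6
x_2 ⊃ (x_1 ∨ x_2) = 0 ⊃ 1/6 = 1
x_2 ∨ x_2 = 0 ∨ 0 = 0
(x_2 ⊃ (x_1 ∨ x_2)) ∨ (x_2 ∨ x_2) = 1 ∨ 0 = 1
x_2 ⊃ x_1 = 0 ⊃ 1/6 = 1
(x_2 ⊃ x_1) ∧ x_1 = 1 ∧ 1/6 = 1/6
¬((x_2 ⊃ x_1) ∧ x_1) = ¬1/6 = 0
((x_2 ⊃ (x_1 ∨ x_2)) ∨ (x_2 ∨ x_2)) ⊃ ¬((x_2 ⊃ x_1) ∧ x_1) = 1 ⊃ 0 = 0
This gives 0, which is below 2/3.

No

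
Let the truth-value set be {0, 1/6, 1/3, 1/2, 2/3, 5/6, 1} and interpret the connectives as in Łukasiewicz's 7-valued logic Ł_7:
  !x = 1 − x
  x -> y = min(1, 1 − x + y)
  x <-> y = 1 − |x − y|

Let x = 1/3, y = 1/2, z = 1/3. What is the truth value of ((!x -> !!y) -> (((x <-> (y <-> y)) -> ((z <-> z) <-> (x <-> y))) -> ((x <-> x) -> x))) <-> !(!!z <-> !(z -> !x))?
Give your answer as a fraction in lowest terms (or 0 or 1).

!x = !1/3 = 2/3
!y = !1/2 = 1/2
!!y = !1/2 = 1/2
!x -> !!y = 2/3 -> 1/2 = 5/6
y <-> y = 1/2 <-> 1/2 = 1
x <-> (y <-> y) = 1/3 <-> 1 = 1/3
z <-> z = 1/3 <-> 1/3 = 1
x <-> y = 1/3 <-> 1/2 = 5/6
(z <-> z) <-> (x <-> y) = 1 <-> 5/6 = 5/6
(x <-> (y <-> y)) -> ((z <-> z) <-> (x <-> y)) = 1/3 -> 5/6 = 1
x <-> x = 1/3 <-> 1/3 = 1
(x <-> x) -> x = 1 -> 1/3 = 1/3
((x <-> (y <-> y)) -> ((z <-> z) <-> (x <-> y))) -> ((x <-> x) -> x) = 1 -> 1/3 = 1/3
(!x -> !!y) -> (((x <-> (y <-> y)) -> ((z <-> z) <-> (x <-> y))) -> ((x <-> x) -> x)) = 5/6 -> 1/3 = 1/2
!z = !1/3 = 2/3
!!z = !2/3 = 1/3
!x = !1/3 = 2/3
z -> !x = 1/3 -> 2/3 = 1
!(z -> !x) = !1 = 0
!!z <-> !(z -> !x) = 1/3 <-> 0 = 2/3
!(!!z <-> !(z -> !x)) = !2/3 = 1/3
((!x -> !!y) -> (((x <-> (y <-> y)) -> ((z <-> z) <-> (x <-> y))) -> ((x <-> x) -> x))) <-> !(!!z <-> !(z -> !x)) = 1/2 <-> 1/3 = 5/6

5/6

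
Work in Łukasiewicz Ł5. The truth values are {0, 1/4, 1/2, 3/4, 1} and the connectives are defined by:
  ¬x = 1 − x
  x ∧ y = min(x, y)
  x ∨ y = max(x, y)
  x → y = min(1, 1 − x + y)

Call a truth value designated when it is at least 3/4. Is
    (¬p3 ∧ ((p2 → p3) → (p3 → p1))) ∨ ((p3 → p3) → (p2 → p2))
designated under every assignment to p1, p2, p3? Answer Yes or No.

Yes

At p1 = 0, p2 = 1/4, p3 = 1/4, for instance:
¬p3 = ¬1/4 = 3/4
p2 → p3 = 1/4 → 1/4 = 1
p3 → p1 = 1/4 → 0 = 3/4
(p2 → p3) → (p3 → p1) = 1 → 3/4 = 3/4
¬p3 ∧ ((p2 → p3) → (p3 → p1)) = 3/4 ∧ 3/4 = 3/4
p3 → p3 = 1/4 → 1/4 = 1
p2 → p2 = 1/4 → 1/4 = 1
(p3 → p3) → (p2 → p2) = 1 → 1 = 1
(¬p3 ∧ ((p2 → p3) → (p3 → p1))) ∨ ((p3 → p3) → (p2 → p2)) = 3/4 ∨ 1 = 1
and checking the remaining 124 assignments likewise gives ≥ 3/4 in every case.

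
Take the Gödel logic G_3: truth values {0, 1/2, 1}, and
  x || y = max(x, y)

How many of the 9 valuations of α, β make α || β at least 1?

5

α = 0, β = 0 ↦ 0  <
α = 0, β = 1/2 ↦ 1/2  <
α = 0, β = 1 ↦ 1  ≥
α = 1/2, β = 0 ↦ 1/2  <
α = 1/2, β = 1/2 ↦ 1/2  <
α = 1/2, β = 1 ↦ 1  ≥
α = 1, β = 0 ↦ 1  ≥
α = 1, β = 1/2 ↦ 1  ≥
α = 1, β = 1 ↦ 1  ≥
So 5 of the 9 assignments meet the threshold.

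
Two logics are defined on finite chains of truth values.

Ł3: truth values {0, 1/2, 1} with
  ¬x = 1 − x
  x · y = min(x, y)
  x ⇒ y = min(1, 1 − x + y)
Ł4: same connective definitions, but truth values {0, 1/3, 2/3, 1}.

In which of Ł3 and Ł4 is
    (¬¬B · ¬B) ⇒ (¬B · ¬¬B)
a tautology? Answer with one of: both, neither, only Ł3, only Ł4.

In Ł3: every assignment gives 1 — tautology.
In Ł4: every assignment gives 1 — tautology.

both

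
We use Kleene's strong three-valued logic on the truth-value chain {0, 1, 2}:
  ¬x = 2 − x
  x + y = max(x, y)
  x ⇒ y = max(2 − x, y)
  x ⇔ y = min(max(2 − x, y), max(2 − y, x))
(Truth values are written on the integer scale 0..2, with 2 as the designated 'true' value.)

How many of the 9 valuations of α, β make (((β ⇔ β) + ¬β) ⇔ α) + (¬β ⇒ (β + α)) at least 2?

5

α = 0, β = 0 ↦ 0  <
α = 0, β = 1 ↦ 1  <
α = 0, β = 2 ↦ 2  ≥
α = 1, β = 0 ↦ 1  <
α = 1, β = 1 ↦ 1  <
α = 1, β = 2 ↦ 2  ≥
α = 2, β = 0 ↦ 2  ≥
α = 2, β = 1 ↦ 2  ≥
α = 2, β = 2 ↦ 2  ≥
So 5 of the 9 assignments meet the threshold.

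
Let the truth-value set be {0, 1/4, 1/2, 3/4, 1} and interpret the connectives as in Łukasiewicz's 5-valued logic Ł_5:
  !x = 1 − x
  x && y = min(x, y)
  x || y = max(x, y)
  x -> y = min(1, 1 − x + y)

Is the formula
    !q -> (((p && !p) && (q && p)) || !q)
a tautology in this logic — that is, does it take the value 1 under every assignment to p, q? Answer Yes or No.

Yes

At p = 0, q = 1/4, for instance:
!q = !1/4 = 3/4
!p = !0 = 1
p && !p = 0 && 1 = 0
q && p = 1/4 && 0 = 0
(p && !p) && (q && p) = 0 && 0 = 0
((p && !p) && (q && p)) || !q = 0 || 3/4 = 3/4
!q -> (((p && !p) && (q && p)) || !q) = 3/4 -> 3/4 = 1
and checking the remaining 24 assignments likewise gives ≥ 1 in every case.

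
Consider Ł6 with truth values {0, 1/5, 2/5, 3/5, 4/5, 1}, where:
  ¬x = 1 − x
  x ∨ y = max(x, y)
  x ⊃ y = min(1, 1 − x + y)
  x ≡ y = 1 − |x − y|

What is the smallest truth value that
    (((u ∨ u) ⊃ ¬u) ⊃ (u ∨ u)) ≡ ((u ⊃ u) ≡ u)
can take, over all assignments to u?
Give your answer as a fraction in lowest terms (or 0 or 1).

Take u = 3/5:
u ∨ u = 3/5 ∨ 3/5 = 3/5
¬u = ¬3/5 = 2/5
(u ∨ u) ⊃ ¬u = 3/5 ⊃ 2/5 = 4/5
u ∨ u = 3/5 ∨ 3/5 = 3/5
((u ∨ u) ⊃ ¬u) ⊃ (u ∨ u) = 4/5 ⊃ 3/5 = 4/5
u ⊃ u = 3/5 ⊃ 3/5 = 1
(u ⊃ u) ≡ u = 1 ≡ 3/5 = 3/5
(((u ∨ u) ⊃ ¬u) ⊃ (u ∨ u)) ≡ ((u ⊃ u) ≡ u) = 4/5 ≡ 3/5 = 4/5
No assignment yields a value below 4/5, so this is the minimum.

4/5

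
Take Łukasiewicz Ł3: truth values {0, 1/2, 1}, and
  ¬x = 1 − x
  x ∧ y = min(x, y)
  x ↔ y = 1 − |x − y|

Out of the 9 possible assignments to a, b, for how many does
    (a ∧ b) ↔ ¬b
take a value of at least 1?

a = 0, b = 0 ↦ 0  <
a = 0, b = 1/2 ↦ 1/2  <
a = 0, b = 1 ↦ 1  ≥
a = 1/2, b = 0 ↦ 0  <
a = 1/2, b = 1/2 ↦ 1  ≥
a = 1/2, b = 1 ↦ 1/2  <
a = 1, b = 0 ↦ 0  <
a = 1, b = 1/2 ↦ 1  ≥
a = 1, b = 1 ↦ 0  <
So 3 of the 9 assignments meet the threshold.

3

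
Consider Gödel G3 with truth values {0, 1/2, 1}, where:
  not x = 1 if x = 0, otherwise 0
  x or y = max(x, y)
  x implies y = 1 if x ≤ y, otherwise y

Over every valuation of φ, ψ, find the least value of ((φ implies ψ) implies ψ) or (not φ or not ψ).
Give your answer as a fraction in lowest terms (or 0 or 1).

1/2

Take φ = 1/2, ψ = 1/2:
φ implies ψ = 1/2 implies 1/2 = 1
(φ implies ψ) implies ψ = 1 implies 1/2 = 1/2
not φ = not 1/2 = 0
not ψ = not 1/2 = 0
not φ or not ψ = 0 or 0 = 0
((φ implies ψ) implies ψ) or (not φ or not ψ) = 1/2 or 0 = 1/2
No assignment yields a value below 1/2, so this is the minimum.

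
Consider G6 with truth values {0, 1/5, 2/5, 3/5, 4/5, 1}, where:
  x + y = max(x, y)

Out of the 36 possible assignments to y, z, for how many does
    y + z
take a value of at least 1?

11

value 1: 11 assignments (counts)
value 4/5: 9 assignments
value 3/5: 7 assignments
value 2/5: 5 assignments
value 1/5: 3 assignments
value 0: 1 assignment
So 11 of the 36 assignments meet the threshold.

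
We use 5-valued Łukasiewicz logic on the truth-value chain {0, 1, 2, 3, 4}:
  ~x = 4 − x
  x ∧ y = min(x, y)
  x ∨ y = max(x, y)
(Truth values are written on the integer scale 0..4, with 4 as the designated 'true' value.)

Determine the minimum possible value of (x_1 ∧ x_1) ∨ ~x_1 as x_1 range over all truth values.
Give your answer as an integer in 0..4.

2

Take x_1 = 2:
x_1 ∧ x_1 = 2 ∧ 2 = 2
~x_1 = ~2 = 2
(x_1 ∧ x_1) ∨ ~x_1 = 2 ∨ 2 = 2
No assignment yields a value below 2, so this is the minimum.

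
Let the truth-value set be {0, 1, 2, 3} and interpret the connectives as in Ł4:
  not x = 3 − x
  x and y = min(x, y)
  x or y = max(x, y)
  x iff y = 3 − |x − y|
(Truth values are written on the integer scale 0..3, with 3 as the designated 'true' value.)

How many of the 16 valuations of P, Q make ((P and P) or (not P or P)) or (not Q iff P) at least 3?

10

P = 0, Q = 0 ↦ 3  ≥
P = 0, Q = 1 ↦ 3  ≥
P = 0, Q = 2 ↦ 3  ≥
P = 0, Q = 3 ↦ 3  ≥
P = 1, Q = 0 ↦ 2  <
P = 1, Q = 1 ↦ 2  <
P = 1, Q = 2 ↦ 3  ≥
P = 1, Q = 3 ↦ 2  <
P = 2, Q = 0 ↦ 2  <
P = 2, Q = 1 ↦ 3  ≥
P = 2, Q = 2 ↦ 2  <
P = 2, Q = 3 ↦ 2  <
P = 3, Q = 0 ↦ 3  ≥
P = 3, Q = 1 ↦ 3  ≥
P = 3, Q = 2 ↦ 3  ≥
P = 3, Q = 3 ↦ 3  ≥
So 10 of the 16 assignments meet the threshold.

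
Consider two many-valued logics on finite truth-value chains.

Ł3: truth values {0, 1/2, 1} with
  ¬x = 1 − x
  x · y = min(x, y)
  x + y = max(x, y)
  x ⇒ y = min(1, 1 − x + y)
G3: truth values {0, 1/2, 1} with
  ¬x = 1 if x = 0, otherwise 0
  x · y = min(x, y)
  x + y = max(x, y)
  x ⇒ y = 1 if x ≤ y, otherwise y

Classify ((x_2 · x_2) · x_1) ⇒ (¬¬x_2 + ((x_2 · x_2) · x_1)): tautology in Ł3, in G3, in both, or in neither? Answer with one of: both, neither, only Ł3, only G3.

In Ł3: every assignment gives 1 — tautology.
In G3: every assignment gives 1 — tautology.

both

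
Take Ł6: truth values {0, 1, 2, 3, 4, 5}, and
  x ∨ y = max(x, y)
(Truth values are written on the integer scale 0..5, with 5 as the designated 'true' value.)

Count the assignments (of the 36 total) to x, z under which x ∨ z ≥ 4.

value 5: 11 assignments (counts)
value 4: 9 assignments (counts)
value 3: 7 assignments
value 2: 5 assignments
value 1: 3 assignments
value 0: 1 assignment
So 20 of the 36 assignments meet the threshold.

20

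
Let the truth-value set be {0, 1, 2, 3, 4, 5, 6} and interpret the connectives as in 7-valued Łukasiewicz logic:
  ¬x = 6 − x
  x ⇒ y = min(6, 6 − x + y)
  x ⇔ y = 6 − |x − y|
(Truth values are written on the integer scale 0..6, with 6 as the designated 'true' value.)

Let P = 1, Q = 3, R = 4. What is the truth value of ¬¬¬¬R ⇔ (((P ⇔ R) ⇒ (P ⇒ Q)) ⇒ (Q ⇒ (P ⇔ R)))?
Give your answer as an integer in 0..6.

¬R = ¬4 = 2
¬¬R = ¬2 = 4
¬¬¬R = ¬4 = 2
¬¬¬¬R = ¬2 = 4
P ⇔ R = 1 ⇔ 4 = 3
P ⇒ Q = 1 ⇒ 3 = 6
(P ⇔ R) ⇒ (P ⇒ Q) = 3 ⇒ 6 = 6
P ⇔ R = 1 ⇔ 4 = 3
Q ⇒ (P ⇔ R) = 3 ⇒ 3 = 6
((P ⇔ R) ⇒ (P ⇒ Q)) ⇒ (Q ⇒ (P ⇔ R)) = 6 ⇒ 6 = 6
¬¬¬¬R ⇔ (((P ⇔ R) ⇒ (P ⇒ Q)) ⇒ (Q ⇒ (P ⇔ R))) = 4 ⇔ 6 = 4

4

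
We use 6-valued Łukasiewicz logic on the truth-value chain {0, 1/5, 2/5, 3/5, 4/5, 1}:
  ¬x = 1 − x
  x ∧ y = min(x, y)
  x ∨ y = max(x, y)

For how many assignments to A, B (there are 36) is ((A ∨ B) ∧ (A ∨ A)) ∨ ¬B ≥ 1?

11

value 1: 11 assignments (counts)
value 4/5: 9 assignments
value 3/5: 7 assignments
value 2/5: 5 assignments
value 1/5: 3 assignments
value 0: 1 assignment
So 11 of the 36 assignments meet the threshold.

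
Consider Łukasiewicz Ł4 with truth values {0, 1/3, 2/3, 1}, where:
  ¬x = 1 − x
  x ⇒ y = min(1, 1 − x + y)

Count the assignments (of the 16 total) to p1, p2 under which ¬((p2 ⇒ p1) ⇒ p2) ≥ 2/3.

p1 = 0, p2 = 0 ↦ 1  ≥
p1 = 0, p2 = 1/3 ↦ 1/3  <
p1 = 0, p2 = 2/3 ↦ 0  <
p1 = 0, p2 = 1 ↦ 0  <
p1 = 1/3, p2 = 0 ↦ 1  ≥
p1 = 1/3, p2 = 1/3 ↦ 2/3  ≥
p1 = 1/3, p2 = 2/3 ↦ 0  <
p1 = 1/3, p2 = 1 ↦ 0  <
p1 = 2/3, p2 = 0 ↦ 1  ≥
p1 = 2/3, p2 = 1/3 ↦ 2/3  ≥
p1 = 2/3, p2 = 2/3 ↦ 1/3  <
p1 = 2/3, p2 = 1 ↦ 0  <
p1 = 1, p2 = 0 ↦ 1  ≥
p1 = 1, p2 = 1/3 ↦ 2/3  ≥
p1 = 1, p2 = 2/3 ↦ 1/3  <
p1 = 1, p2 = 1 ↦ 0  <
So 7 of the 16 assignments meet the threshold.

7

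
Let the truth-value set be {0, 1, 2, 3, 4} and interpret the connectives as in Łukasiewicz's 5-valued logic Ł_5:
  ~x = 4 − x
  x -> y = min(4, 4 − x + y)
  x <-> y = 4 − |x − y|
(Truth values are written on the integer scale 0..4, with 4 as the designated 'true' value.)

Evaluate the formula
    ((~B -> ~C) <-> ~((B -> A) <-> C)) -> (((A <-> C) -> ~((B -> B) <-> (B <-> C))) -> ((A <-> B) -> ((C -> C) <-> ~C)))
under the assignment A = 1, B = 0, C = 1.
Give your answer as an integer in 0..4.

4

~B = ~0 = 4
~C = ~1 = 3
~B -> ~C = 4 -> 3 = 3
B -> A = 0 -> 1 = 4
(B -> A) <-> C = 4 <-> 1 = 1
~((B -> A) <-> C) = ~1 = 3
(~B -> ~C) <-> ~((B -> A) <-> C) = 3 <-> 3 = 4
A <-> C = 1 <-> 1 = 4
B -> B = 0 -> 0 = 4
B <-> C = 0 <-> 1 = 3
(B -> B) <-> (B <-> C) = 4 <-> 3 = 3
~((B -> B) <-> (B <-> C)) = ~3 = 1
(A <-> C) -> ~((B -> B) <-> (B <-> C)) = 4 -> 1 = 1
A <-> B = 1 <-> 0 = 3
C -> C = 1 -> 1 = 4
~C = ~1 = 3
(C -> C) <-> ~C = 4 <-> 3 = 3
(A <-> B) -> ((C -> C) <-> ~C) = 3 -> 3 = 4
((A <-> C) -> ~((B -> B) <-> (B <-> C))) -> ((A <-> B) -> ((C -> C) <-> ~C)) = 1 -> 4 = 4
((~B -> ~C) <-> ~((B -> A) <-> C)) -> (((A <-> C) -> ~((B -> B) <-> (B <-> C))) -> ((A <-> B) -> ((C -> C) <-> ~C))) = 4 -> 4 = 4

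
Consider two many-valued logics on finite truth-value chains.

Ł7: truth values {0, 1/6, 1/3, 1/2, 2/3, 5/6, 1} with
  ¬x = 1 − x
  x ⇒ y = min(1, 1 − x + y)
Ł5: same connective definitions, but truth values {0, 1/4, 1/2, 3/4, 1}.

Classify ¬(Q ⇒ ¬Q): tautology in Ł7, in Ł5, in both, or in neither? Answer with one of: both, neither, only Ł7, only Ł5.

neither

In Ł7: at Q = 0 the value is 0 — not a tautology.
In Ł5: at Q = 0 the value is 0 — not a tautology.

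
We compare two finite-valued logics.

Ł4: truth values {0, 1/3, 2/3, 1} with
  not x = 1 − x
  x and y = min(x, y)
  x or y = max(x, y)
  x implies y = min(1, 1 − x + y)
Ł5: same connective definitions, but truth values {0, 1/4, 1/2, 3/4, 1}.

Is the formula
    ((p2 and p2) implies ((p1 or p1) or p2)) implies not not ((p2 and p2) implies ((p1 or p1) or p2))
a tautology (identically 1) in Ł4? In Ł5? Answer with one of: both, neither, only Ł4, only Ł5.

In Ł4: every assignment gives 1 — tautology.
In Ł5: every assignment gives 1 — tautology.

both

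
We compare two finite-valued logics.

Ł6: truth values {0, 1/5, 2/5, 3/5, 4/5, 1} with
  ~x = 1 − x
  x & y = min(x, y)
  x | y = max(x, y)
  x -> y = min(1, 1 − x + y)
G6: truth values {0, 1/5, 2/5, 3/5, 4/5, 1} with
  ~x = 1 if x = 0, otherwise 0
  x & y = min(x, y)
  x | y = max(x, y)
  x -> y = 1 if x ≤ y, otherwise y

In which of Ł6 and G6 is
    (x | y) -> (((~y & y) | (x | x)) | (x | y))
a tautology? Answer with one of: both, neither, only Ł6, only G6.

both

In Ł6: every assignment gives 1 — tautology.
In G6: every assignment gives 1 — tautology.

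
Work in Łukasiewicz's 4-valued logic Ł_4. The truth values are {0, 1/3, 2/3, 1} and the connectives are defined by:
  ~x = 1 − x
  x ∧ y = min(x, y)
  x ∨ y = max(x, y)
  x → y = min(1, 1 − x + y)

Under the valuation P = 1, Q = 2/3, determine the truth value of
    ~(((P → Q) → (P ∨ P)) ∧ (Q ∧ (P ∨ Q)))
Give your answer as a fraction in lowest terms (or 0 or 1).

1/3

P → Q = 1 → 2/3 = 2/3
P ∨ P = 1 ∨ 1 = 1
(P → Q) → (P ∨ P) = 2/3 → 1 = 1
P ∨ Q = 1 ∨ 2/3 = 1
Q ∧ (P ∨ Q) = 2/3 ∧ 1 = 2/3
((P → Q) → (P ∨ P)) ∧ (Q ∧ (P ∨ Q)) = 1 ∧ 2/3 = 2/3
~(((P → Q) → (P ∨ P)) ∧ (Q ∧ (P ∨ Q))) = ~2/3 = 1/3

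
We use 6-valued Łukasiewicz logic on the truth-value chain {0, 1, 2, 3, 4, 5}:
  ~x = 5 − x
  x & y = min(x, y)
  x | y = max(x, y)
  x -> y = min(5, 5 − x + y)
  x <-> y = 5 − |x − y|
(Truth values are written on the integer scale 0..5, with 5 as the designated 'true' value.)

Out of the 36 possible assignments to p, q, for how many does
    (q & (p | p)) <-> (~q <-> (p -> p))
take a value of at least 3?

18

value 5: 3 assignments (counts)
value 4: 11 assignments (counts)
value 3: 4 assignments (counts)
value 2: 9 assignments
value 1: 2 assignments
value 0: 7 assignments
So 18 of the 36 assignments meet the threshold.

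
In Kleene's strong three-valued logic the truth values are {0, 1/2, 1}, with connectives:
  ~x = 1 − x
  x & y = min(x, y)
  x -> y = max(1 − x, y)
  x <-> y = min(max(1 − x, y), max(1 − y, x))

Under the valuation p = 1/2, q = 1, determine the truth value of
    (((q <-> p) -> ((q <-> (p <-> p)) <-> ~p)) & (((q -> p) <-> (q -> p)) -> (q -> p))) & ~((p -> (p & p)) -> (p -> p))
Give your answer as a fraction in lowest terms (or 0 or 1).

q <-> p = 1 <-> 1/2 = 1/2
p <-> p = 1/2 <-> 1/2 = 1/2
q <-> (p <-> p) = 1 <-> 1/2 = 1/2
~p = ~1/2 = 1/2
(q <-> (p <-> p)) <-> ~p = 1/2 <-> 1/2 = 1/2
(q <-> p) -> ((q <-> (p <-> p)) <-> ~p) = 1/2 -> 1/2 = 1/2
q -> p = 1 -> 1/2 = 1/2
q -> p = 1 -> 1/2 = 1/2
(q -> p) <-> (q -> p) = 1/2 <-> 1/2 = 1/2
q -> p = 1 -> 1/2 = 1/2
((q -> p) <-> (q -> p)) -> (q -> p) = 1/2 -> 1/2 = 1/2
((q <-> p) -> ((q <-> (p <-> p)) <-> ~p)) & (((q -> p) <-> (q -> p)) -> (q -> p)) = 1/2 & 1/2 = 1/2
p & p = 1/2 & 1/2 = 1/2
p -> (p & p) = 1/2 -> 1/2 = 1/2
p -> p = 1/2 -> 1/2 = 1/2
(p -> (p & p)) -> (p -> p) = 1/2 -> 1/2 = 1/2
~((p -> (p & p)) -> (p -> p)) = ~1/2 = 1/2
(((q <-> p) -> ((q <-> (p <-> p)) <-> ~p)) & (((q -> p) <-> (q -> p)) -> (q -> p))) & ~((p -> (p & p)) -> (p -> p)) = 1/2 & 1/2 = 1/2

1/2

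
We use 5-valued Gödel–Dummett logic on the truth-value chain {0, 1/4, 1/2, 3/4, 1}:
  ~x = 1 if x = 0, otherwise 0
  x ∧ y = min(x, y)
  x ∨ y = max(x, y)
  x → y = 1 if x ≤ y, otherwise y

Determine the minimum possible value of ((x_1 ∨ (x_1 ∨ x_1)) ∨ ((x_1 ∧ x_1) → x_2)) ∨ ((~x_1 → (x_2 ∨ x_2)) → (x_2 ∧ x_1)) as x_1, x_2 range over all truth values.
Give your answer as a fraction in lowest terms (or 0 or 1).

1/4

Take x_1 = 1/4, x_2 = 0:
x_1 ∨ x_1 = 1/4 ∨ 1/4 = 1/4
x_1 ∨ (x_1 ∨ x_1) = 1/4 ∨ 1/4 = 1/4
x_1 ∧ x_1 = 1/4 ∧ 1/4 = 1/4
(x_1 ∧ x_1) → x_2 = 1/4 → 0 = 0
(x_1 ∨ (x_1 ∨ x_1)) ∨ ((x_1 ∧ x_1) → x_2) = 1/4 ∨ 0 = 1/4
~x_1 = ~1/4 = 0
x_2 ∨ x_2 = 0 ∨ 0 = 0
~x_1 → (x_2 ∨ x_2) = 0 → 0 = 1
x_2 ∧ x_1 = 0 ∧ 1/4 = 0
(~x_1 → (x_2 ∨ x_2)) → (x_2 ∧ x_1) = 1 → 0 = 0
((x_1 ∨ (x_1 ∨ x_1)) ∨ ((x_1 ∧ x_1) → x_2)) ∨ ((~x_1 → (x_2 ∨ x_2)) → (x_2 ∧ x_1)) = 1/4 ∨ 0 = 1/4
No assignment yields a value below 1/4, so this is the minimum.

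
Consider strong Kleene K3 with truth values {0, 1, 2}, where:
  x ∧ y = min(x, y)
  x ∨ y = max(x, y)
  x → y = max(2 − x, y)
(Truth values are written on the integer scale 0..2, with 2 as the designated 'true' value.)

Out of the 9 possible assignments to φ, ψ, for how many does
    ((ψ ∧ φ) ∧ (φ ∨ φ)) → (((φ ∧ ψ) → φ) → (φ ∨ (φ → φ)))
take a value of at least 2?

φ = 0, ψ = 0 ↦ 2  ≥
φ = 0, ψ = 1 ↦ 2  ≥
φ = 0, ψ = 2 ↦ 2  ≥
φ = 1, ψ = 0 ↦ 2  ≥
φ = 1, ψ = 1 ↦ 1  <
φ = 1, ψ = 2 ↦ 1  <
φ = 2, ψ = 0 ↦ 2  ≥
φ = 2, ψ = 1 ↦ 2  ≥
φ = 2, ψ = 2 ↦ 2  ≥
So 7 of the 9 assignments meet the threshold.

7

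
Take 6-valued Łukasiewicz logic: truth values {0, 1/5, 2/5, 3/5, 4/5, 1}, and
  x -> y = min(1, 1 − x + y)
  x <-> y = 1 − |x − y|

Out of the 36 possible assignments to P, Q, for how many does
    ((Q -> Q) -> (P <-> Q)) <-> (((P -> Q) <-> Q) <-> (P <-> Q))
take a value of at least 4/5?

value 1: 13 assignments (counts)
value 4/5: 13 assignments (counts)
value 3/5: 7 assignments
value 2/5: 1 assignment
value 1/5: 1 assignment
value 0: 1 assignment
So 26 of the 36 assignments meet the threshold.

26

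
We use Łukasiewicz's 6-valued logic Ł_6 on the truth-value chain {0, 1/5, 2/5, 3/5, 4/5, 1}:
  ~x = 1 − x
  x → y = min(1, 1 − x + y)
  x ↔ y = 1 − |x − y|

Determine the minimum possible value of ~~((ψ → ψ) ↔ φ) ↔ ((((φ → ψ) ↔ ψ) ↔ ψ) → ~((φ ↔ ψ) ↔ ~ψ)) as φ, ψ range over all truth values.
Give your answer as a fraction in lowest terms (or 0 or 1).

3/5

Take φ = 2/5, ψ = 0:
ψ → ψ = 0 → 0 = 1
(ψ → ψ) ↔ φ = 1 ↔ 2/5 = 2/5
~((ψ → ψ) ↔ φ) = ~2/5 = 3/5
~~((ψ → ψ) ↔ φ) = ~3/5 = 2/5
φ → ψ = 2/5 → 0 = 3/5
(φ → ψ) ↔ ψ = 3/5 ↔ 0 = 2/5
((φ → ψ) ↔ ψ) ↔ ψ = 2/5 ↔ 0 = 3/5
φ ↔ ψ = 2/5 ↔ 0 = 3/5
~ψ = ~0 = 1
(φ ↔ ψ) ↔ ~ψ = 3/5 ↔ 1 = 3/5
~((φ ↔ ψ) ↔ ~ψ) = ~3/5 = 2/5
(((φ → ψ) ↔ ψ) ↔ ψ) → ~((φ ↔ ψ) ↔ ~ψ) = 3/5 → 2/5 = 4/5
~~((ψ → ψ) ↔ φ) ↔ ((((φ → ψ) ↔ ψ) ↔ ψ) → ~((φ ↔ ψ) ↔ ~ψ)) = 2/5 ↔ 4/5 = 3/5
No assignment yields a value below 3/5, so this is the minimum.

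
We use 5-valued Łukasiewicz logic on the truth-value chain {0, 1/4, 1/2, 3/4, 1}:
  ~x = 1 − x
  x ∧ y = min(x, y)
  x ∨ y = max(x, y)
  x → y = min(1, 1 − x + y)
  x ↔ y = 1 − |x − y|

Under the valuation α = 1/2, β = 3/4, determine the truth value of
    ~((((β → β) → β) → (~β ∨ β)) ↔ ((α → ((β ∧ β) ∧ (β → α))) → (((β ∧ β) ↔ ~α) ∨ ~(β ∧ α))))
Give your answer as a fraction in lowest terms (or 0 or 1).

β → β = 3/4 → 3/4 = 1
(β → β) → β = 1 → 3/4 = 3/4
~β = ~3/4 = 1/4
~β ∨ β = 1/4 ∨ 3/4 = 3/4
((β → β) → β) → (~β ∨ β) = 3/4 → 3/4 = 1
β ∧ β = 3/4 ∧ 3/4 = 3/4
β → α = 3/4 → 1/2 = 3/4
(β ∧ β) ∧ (β → α) = 3/4 ∧ 3/4 = 3/4
α → ((β ∧ β) ∧ (β → α)) = 1/2 → 3/4 = 1
β ∧ β = 3/4 ∧ 3/4 = 3/4
~α = ~1/2 = 1/2
(β ∧ β) ↔ ~α = 3/4 ↔ 1/2 = 3/4
β ∧ α = 3/4 ∧ 1/2 = 1/2
~(β ∧ α) = ~1/2 = 1/2
((β ∧ β) ↔ ~α) ∨ ~(β ∧ α) = 3/4 ∨ 1/2 = 3/4
(α → ((β ∧ β) ∧ (β → α))) → (((β ∧ β) ↔ ~α) ∨ ~(β ∧ α)) = 1 → 3/4 = 3/4
(((β → β) → β) → (~β ∨ β)) ↔ ((α → ((β ∧ β) ∧ (β → α))) → (((β ∧ β) ↔ ~α) ∨ ~(β ∧ α))) = 1 ↔ 3/4 = 3/4
~((((β → β) → β) → (~β ∨ β)) ↔ ((α → ((β ∧ β) ∧ (β → α))) → (((β ∧ β) ↔ ~α) ∨ ~(β ∧ α)))) = ~3/4 = 1/4

1/4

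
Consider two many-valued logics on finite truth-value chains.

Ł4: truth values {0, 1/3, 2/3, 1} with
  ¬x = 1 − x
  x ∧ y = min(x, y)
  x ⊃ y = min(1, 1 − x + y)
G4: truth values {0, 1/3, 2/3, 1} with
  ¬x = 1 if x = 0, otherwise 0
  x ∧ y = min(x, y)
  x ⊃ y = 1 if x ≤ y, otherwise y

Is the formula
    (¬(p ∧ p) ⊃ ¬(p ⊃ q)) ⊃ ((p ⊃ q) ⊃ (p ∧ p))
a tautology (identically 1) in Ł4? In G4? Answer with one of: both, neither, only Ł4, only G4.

only Ł4

In Ł4: every assignment gives 1 — tautology.
In G4: at p = 1/3, q = 1/3 the value is 1/3 — not a tautology.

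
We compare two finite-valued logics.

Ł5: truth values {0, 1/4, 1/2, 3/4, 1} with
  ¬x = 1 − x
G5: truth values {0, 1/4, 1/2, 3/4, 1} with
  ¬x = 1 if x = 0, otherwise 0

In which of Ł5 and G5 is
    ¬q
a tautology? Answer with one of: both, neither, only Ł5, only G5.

neither

In Ł5: at q = 1/4 the value is 3/4 — not a tautology.
In G5: at q = 1/4 the value is 0 — not a tautology.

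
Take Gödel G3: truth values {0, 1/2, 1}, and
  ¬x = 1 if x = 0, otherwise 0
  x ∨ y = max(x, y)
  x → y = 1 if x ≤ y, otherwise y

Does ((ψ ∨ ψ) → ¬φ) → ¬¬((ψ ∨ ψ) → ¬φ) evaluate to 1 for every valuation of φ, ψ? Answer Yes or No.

Yes

φ = 0, ψ = 0 ↦ 1
φ = 0, ψ = 1/2 ↦ 1
φ = 0, ψ = 1 ↦ 1
φ = 1/2, ψ = 0 ↦ 1
φ = 1/2, ψ = 1/2 ↦ 1
φ = 1/2, ψ = 1 ↦ 1
φ = 1, ψ = 0 ↦ 1
φ = 1, ψ = 1/2 ↦ 1
φ = 1, ψ = 1 ↦ 1
Every assignment gives a value ≥ 1.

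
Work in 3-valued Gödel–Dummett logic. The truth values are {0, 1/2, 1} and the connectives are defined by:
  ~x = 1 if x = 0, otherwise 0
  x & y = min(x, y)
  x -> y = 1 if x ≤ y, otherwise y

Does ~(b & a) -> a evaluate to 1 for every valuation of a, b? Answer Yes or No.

No

Counterexample: take a = 0, b = 0.
b & a = 0 & 0 = 0
~(b & a) = ~0 = 1
~(b & a) -> a = 1 -> 0 = 0
This gives 0 ≠ 1.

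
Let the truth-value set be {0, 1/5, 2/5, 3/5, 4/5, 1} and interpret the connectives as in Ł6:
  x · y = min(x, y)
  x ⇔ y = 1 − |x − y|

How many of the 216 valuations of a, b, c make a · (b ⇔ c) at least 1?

6

value 1: 6 assignments (counts)
value 4/5: 26 assignments
value 3/5: 40 assignments
value 2/5: 48 assignments
value 1/5: 50 assignments
value 0: 46 assignments
So 6 of the 216 assignments meet the threshold.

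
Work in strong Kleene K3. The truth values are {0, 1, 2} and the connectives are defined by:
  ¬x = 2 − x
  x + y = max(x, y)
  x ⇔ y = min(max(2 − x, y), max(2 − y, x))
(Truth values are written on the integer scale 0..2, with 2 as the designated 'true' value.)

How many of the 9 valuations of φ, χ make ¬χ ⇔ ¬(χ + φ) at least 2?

φ = 0, χ = 0 ↦ 2  ≥
φ = 0, χ = 1 ↦ 1  <
φ = 0, χ = 2 ↦ 2  ≥
φ = 1, χ = 0 ↦ 1  <
φ = 1, χ = 1 ↦ 1  <
φ = 1, χ = 2 ↦ 2  ≥
φ = 2, χ = 0 ↦ 0  <
φ = 2, χ = 1 ↦ 1  <
φ = 2, χ = 2 ↦ 2  ≥
So 4 of the 9 assignments meet the threshold.

4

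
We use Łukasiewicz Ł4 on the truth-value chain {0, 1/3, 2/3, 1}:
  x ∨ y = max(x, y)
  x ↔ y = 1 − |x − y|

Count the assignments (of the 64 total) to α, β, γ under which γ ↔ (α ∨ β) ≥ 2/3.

value 1: 16 assignments (counts)
value 2/3: 24 assignments (counts)
value 1/3: 16 assignments
value 0: 8 assignments
So 40 of the 64 assignments meet the threshold.

40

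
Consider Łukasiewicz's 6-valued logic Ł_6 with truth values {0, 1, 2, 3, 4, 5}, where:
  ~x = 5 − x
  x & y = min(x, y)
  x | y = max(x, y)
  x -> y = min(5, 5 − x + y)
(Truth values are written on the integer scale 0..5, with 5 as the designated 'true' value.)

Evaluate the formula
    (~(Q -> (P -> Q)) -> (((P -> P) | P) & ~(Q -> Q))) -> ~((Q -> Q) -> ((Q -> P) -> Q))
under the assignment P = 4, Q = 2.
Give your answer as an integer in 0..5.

P -> Q = 4 -> 2 = 3
Q -> (P -> Q) = 2 -> 3 = 5
~(Q -> (P -> Q)) = ~5 = 0
P -> P = 4 -> 4 = 5
(P -> P) | P = 5 | 4 = 5
Q -> Q = 2 -> 2 = 5
~(Q -> Q) = ~5 = 0
((P -> P) | P) & ~(Q -> Q) = 5 & 0 = 0
~(Q -> (P -> Q)) -> (((P -> P) | P) & ~(Q -> Q)) = 0 -> 0 = 5
Q -> Q = 2 -> 2 = 5
Q -> P = 2 -> 4 = 5
(Q -> P) -> Q = 5 -> 2 = 2
(Q -> Q) -> ((Q -> P) -> Q) = 5 -> 2 = 2
~((Q -> Q) -> ((Q -> P) -> Q)) = ~2 = 3
(~(Q -> (P -> Q)) -> (((P -> P) | P) & ~(Q -> Q))) -> ~((Q -> Q) -> ((Q -> P) -> Q)) = 5 -> 3 = 3

3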